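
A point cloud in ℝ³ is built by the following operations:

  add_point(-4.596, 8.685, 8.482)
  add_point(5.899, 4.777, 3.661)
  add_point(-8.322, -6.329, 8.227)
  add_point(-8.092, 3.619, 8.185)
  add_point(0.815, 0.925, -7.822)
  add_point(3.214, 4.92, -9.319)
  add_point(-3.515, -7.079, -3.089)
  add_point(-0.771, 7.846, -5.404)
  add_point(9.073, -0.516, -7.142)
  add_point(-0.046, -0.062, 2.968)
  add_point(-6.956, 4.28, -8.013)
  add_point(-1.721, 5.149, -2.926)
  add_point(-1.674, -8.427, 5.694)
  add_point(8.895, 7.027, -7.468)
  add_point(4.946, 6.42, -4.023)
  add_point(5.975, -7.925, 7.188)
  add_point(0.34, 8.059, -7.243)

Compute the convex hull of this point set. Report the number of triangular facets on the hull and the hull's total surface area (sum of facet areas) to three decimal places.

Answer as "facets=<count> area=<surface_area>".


Hull vertices (13/17): indices [0, 1, 2, 3, 4, 5, 6, 8, 10, 12, 13, 15, 16].

Triangle areas on the boundary:
  f1: (p15, p0, p2) → 110.6261
  f2: (p6, p15, p8) → 96.9335
  f3: (p13, p5, p8) → 22.8335
  f4: (p13, p15, p8) → 54.2898
  f5: (p4, p5, p8) → 19.5228
  f6: (p4, p6, p8) → 41.8359
  f7: (p12, p15, p2) → 17.5937
  f8: (p12, p6, p2) → 33.4614
  f9: (p12, p6, p15) → 32.8588
  f10: (p1, p15, p0) → 78.6085
  f11: (p1, p13, p0) → 60.5743
  f12: (p1, p13, p15) → 69.6306
  f13: (p10, p4, p6) → 43.3219
  f14: (p10, p6, p2) → 77.6389
  f15: (p10, p4, p5) → 20.5710
  f16: (p3, p0, p2) → 16.8813
  f17: (p3, p10, p2) → 80.7686
  f18: (p3, p10, p0) → 50.0572
  f19: (p16, p13, p0) → 67.1917
  f20: (p16, p10, p0) → 67.1991
  f21: (p16, p13, p5) → 14.7104
  f22: (p16, p10, p5) → 19.1752
Σ area = 1096.284

Euler: V−E+F = 13−33+22 = 2.

facets=22 area=1096.284


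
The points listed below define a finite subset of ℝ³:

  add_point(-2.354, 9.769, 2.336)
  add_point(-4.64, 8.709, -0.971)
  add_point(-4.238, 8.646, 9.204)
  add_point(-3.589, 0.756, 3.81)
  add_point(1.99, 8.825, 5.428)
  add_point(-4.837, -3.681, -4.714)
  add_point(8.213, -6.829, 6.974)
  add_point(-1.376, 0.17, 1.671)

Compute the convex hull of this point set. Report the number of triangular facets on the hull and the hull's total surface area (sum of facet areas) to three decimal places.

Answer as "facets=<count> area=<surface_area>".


facets=10 area=505.483

Points on the hull: [0, 1, 2, 3, 4, 5, 6] (7 of 8).

Area of each hull facet:
  f1: (p3, p6, p5) → 69.5652
  f2: (p3, p2, p5) → 23.3938
  f3: (p3, p2, p6) → 64.1024
  f4: (p4, p6, p5) → 130.9515
  f5: (p4, p2, p6) → 59.7537
  f6: (p4, p2, p0) → 18.2003
  f7: (p1, p4, p5) → 58.1297
  f8: (p1, p4, p0) → 5.9147
  f9: (p1, p2, p5) → 63.2019
  f10: (p1, p2, p0) → 12.2693
Σ area = 505.483

Check V−E+F: 7 − 15 + 10 = 2.


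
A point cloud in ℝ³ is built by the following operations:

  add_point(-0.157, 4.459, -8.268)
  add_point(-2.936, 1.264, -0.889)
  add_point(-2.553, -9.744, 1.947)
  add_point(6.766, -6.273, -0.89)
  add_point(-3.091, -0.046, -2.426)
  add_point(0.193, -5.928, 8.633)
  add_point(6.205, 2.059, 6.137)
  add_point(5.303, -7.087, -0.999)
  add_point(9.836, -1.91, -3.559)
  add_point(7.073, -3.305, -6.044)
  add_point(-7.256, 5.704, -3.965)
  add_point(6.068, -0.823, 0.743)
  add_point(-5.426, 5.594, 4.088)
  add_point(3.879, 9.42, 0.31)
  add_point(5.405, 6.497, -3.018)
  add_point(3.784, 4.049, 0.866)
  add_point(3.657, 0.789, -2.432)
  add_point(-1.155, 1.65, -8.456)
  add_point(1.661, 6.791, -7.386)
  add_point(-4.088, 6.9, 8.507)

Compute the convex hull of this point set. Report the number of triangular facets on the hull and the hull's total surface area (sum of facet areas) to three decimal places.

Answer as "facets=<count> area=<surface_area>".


facets=26 area=859.130

Hull vertices (15/20): indices [0, 2, 3, 5, 6, 7, 8, 9, 10, 12, 13, 14, 17, 18, 19].

Per-facet area ½‖(b−a)×(c−a)‖:
  f1: (p17, p2, p10) → 66.4008
  f2: (p19, p13, p10) → 65.9750
  f3: (p19, p5, p2) → 52.1945
  f4: (p6, p13, p8) → 52.7895
  f5: (p6, p3, p8) → 31.5698
  f6: (p6, p3, p5) → 51.3894
  f7: (p6, p19, p5) → 58.0594
  f8: (p6, p19, p13) → 51.3184
  f9: (p18, p13, p10) → 40.4725
  f10: (p9, p17, p2) → 68.2463
  f11: (p9, p3, p8) → 11.1541
  f12: (p9, p18, p8) → 22.7931
  f13: (p12, p2, p10) → 64.8398
  f14: (p12, p19, p10) → 5.8038
  f15: (p12, p19, p2) → 35.5461
  f16: (p0, p17, p10) → 12.4592
  f17: (p0, p18, p10) → 12.5733
  f18: (p0, p9, p17) → 14.5547
  f19: (p0, p9, p18) → 16.6564
  f20: (p14, p13, p8) → 14.9216
  f21: (p14, p18, p8) → 26.1138
  f22: (p14, p18, p13) → 12.8927
  f23: (p7, p9, p2) → 21.3027
  f24: (p7, p9, p3) → 4.8613
  f25: (p7, p5, p2) → 35.4614
  f26: (p7, p3, p5) → 8.7803
Σ area = 859.130

Check V−E+F: 15 − 39 + 26 = 2.


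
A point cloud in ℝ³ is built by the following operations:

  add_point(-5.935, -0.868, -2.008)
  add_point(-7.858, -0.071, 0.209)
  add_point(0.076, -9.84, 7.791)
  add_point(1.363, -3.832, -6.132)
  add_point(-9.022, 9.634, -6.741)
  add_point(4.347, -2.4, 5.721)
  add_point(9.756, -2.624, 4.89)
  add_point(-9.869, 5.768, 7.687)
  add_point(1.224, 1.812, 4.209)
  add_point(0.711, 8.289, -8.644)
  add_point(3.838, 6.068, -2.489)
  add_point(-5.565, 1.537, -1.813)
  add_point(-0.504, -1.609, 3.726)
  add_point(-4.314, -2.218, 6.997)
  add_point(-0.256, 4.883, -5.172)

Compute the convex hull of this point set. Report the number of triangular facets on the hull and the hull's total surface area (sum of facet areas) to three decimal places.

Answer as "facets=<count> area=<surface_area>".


Points on the hull: [0, 1, 2, 3, 4, 6, 7, 9, 10] (9 of 15).

Facet areas (half cross-product norm):
  f1: (p2, p6, p7) → 114.6033
  f2: (p10, p6, p7) → 109.6544
  f3: (p10, p9, p6) → 20.9311
  f4: (p1, p2, p7) → 70.7789
  f5: (p1, p0, p2) → 22.1221
  f6: (p3, p0, p2) → 63.0628
  f7: (p3, p2, p6) → 81.3259
  f8: (p3, p9, p6) → 85.6908
  f9: (p4, p1, p0) → 18.0331
  f10: (p4, p3, p9) → 61.3819
  f11: (p4, p3, p0) → 50.1942
  f12: (p4, p1, p7) → 58.0523
  f13: (p4, p10, p7) → 99.7285
  f14: (p4, p10, p9) → 34.6291
Σ area = 890.188

Check V−E+F: 9 − 21 + 14 = 2.

facets=14 area=890.188


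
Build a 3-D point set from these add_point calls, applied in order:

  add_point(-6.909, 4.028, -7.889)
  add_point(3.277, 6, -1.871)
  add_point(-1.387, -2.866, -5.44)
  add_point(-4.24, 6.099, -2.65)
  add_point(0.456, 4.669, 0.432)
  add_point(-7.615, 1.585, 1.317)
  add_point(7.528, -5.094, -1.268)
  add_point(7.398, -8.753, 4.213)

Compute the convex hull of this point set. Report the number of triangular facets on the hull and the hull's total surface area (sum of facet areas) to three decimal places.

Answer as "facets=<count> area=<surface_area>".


facets=12 area=442.622

Extreme-point indices: [0, 1, 2, 3, 4, 5, 6, 7] — 8 of 8 on the boundary.

Facet areas (half cross-product norm):
  f1: (p0, p3, p5) → 21.4482
  f2: (p4, p3, p5) → 19.9244
  f3: (p2, p0, p5) → 40.0136
  f4: (p2, p0, p6) → 27.2076
  f5: (p7, p4, p5) → 67.4092
  f6: (p7, p2, p5) → 72.6770
  f7: (p7, p2, p6) → 29.7207
  f8: (p1, p0, p3) → 20.2896
  f9: (p1, p4, p3) → 11.0344
  f10: (p1, p0, p6) → 70.2321
  f11: (p1, p7, p6) → 32.6702
  f12: (p1, p7, p4) → 29.9951
Σ area = 442.622

Euler: V−E+F = 8−18+12 = 2.


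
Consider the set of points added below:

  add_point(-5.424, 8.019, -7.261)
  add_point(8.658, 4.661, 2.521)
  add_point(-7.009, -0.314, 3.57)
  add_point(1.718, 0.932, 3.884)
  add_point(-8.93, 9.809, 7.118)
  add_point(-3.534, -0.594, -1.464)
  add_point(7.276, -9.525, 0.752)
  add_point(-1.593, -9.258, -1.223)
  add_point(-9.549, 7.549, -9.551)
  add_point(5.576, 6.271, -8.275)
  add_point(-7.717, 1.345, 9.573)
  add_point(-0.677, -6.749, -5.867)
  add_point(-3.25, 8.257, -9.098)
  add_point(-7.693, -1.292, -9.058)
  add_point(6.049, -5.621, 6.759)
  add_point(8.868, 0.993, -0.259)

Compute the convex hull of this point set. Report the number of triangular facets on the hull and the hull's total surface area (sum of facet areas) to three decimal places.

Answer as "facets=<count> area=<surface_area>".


facets=20 area=1179.966

Hull vertices (12/16): indices [1, 4, 6, 7, 8, 9, 10, 11, 12, 13, 14, 15].

Per-facet area ½‖(b−a)×(c−a)‖:
  f1: (p4, p10, p8) → 74.0188
  f2: (p9, p6, p15) → 45.6824
  f3: (p14, p7, p6) → 33.0358
  f4: (p14, p7, p10) → 86.5901
  f5: (p12, p4, p8) → 53.0856
  f6: (p12, p9, p4) → 75.7807
  f7: (p11, p9, p6) → 78.4264
  f8: (p11, p7, p6) → 24.3343
  f9: (p1, p4, p10) → 79.6472
  f10: (p1, p14, p10) → 88.7795
  f11: (p1, p9, p15) → 23.3469
  f12: (p1, p9, p4) → 106.9544
  f13: (p1, p6, p15) → 17.0889
  f14: (p1, p14, p6) → 41.1154
  f15: (p13, p11, p9) → 66.9097
  f16: (p13, p12, p8) → 28.6072
  f17: (p13, p12, p9) → 46.7569
  f18: (p13, p11, p7) → 22.7596
  f19: (p13, p10, p8) → 84.8234
  f20: (p13, p7, p10) → 102.2228
Σ area = 1179.966

Euler characteristic 12−30+20 = 2 ✓


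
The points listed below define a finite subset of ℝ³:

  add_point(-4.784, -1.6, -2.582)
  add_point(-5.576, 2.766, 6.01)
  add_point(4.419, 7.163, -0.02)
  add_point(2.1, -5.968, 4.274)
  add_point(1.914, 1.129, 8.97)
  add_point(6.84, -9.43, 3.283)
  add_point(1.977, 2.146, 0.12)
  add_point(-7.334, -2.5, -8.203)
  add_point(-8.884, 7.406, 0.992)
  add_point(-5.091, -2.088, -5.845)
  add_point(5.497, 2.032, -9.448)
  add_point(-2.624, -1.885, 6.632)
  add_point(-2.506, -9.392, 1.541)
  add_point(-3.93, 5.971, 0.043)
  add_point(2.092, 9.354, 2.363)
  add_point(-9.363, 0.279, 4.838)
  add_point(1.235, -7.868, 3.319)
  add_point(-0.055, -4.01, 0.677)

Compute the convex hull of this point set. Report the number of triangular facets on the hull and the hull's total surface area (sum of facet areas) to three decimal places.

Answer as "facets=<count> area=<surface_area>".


Points on the hull: [1, 2, 4, 5, 7, 8, 10, 11, 12, 14, 15, 16] (12 of 18).

Triangle areas on the boundary:
  f1: (p7, p10, p5) → 114.6464
  f2: (p2, p10, p5) → 87.7339
  f3: (p2, p10, p14) → 11.5974
  f4: (p2, p4, p5) → 72.0434
  f5: (p2, p4, p14) → 21.0125
  f6: (p12, p7, p15) → 71.6309
  f7: (p12, p7, p5) → 52.6616
  f8: (p8, p10, p14) → 80.2731
  f9: (p8, p7, p10) → 92.7023
  f10: (p8, p7, p15) → 52.4196
  f11: (p11, p4, p5) → 36.7061
  f12: (p11, p4, p15) → 16.3970
  f13: (p11, p12, p15) → 32.8811
  f14: (p1, p4, p14) → 40.3596
  f15: (p1, p8, p14) → 39.0721
  f16: (p1, p4, p15) → 13.3080
  f17: (p1, p8, p15) → 17.4315
  f18: (p16, p12, p5) → 8.8934
  f19: (p16, p11, p5) → 16.7400
  f20: (p16, p11, p12) → 17.3265
Σ area = 895.836

Euler characteristic 12−30+20 = 2 ✓

facets=20 area=895.836


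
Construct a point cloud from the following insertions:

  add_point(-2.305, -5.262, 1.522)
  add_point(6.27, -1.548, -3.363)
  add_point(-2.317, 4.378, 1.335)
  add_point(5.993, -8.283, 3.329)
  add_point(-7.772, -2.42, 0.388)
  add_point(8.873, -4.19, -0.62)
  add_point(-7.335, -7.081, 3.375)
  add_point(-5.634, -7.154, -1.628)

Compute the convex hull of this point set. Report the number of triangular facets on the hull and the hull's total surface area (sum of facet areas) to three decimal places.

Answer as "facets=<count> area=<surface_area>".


facets=10 area=373.192

Extreme-point indices: [1, 2, 3, 4, 5, 6, 7] — 7 of 8 on the boundary.

Facet areas (half cross-product norm):
  f1: (p3, p2, p5) → 45.2881
  f2: (p1, p2, p4) → 50.1481
  f3: (p1, p2, p5) → 23.2108
  f4: (p6, p2, p4) → 20.4304
  f5: (p6, p3, p2) → 80.5287
  f6: (p7, p3, p5) → 40.1820
  f7: (p7, p1, p5) → 30.0747
  f8: (p7, p6, p3) → 33.4405
  f9: (p7, p1, p4) → 36.9551
  f10: (p7, p6, p4) → 12.9340
Σ area = 373.192

Euler characteristic 7−15+10 = 2 ✓


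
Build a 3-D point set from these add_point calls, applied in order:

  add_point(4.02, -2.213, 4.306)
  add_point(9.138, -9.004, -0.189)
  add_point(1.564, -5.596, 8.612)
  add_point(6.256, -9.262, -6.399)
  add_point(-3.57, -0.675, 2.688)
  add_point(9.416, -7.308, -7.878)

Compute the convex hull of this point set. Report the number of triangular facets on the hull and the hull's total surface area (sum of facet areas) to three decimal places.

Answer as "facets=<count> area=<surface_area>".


Hull vertices (6/6): indices [0, 1, 2, 3, 4, 5].

Triangle areas on the boundary:
  f1: (p3, p5, p4) → 28.6166
  f2: (p2, p3, p4) → 70.9771
  f3: (p1, p3, p5) → 13.6966
  f4: (p1, p2, p3) → 37.8723
  f5: (p0, p5, p4) → 54.5285
  f6: (p0, p2, p4) → 23.5189
  f7: (p0, p1, p5) → 35.8618
  f8: (p0, p1, p2) → 28.5139
Σ area = 293.586

Euler characteristic 6−12+8 = 2 ✓

facets=8 area=293.586


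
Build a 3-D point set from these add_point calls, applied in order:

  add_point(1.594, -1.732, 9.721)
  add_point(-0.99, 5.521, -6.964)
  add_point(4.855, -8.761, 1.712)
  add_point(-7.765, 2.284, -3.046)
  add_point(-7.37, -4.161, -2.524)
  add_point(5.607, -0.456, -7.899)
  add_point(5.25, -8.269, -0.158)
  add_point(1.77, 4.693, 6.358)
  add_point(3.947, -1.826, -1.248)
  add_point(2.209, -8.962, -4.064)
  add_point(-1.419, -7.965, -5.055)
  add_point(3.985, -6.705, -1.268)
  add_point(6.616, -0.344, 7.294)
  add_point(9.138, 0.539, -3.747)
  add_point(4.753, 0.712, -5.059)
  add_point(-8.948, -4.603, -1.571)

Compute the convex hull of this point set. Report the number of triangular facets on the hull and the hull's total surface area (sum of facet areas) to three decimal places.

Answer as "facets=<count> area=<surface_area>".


facets=22 area=737.034

Extreme-point indices: [0, 1, 2, 3, 4, 5, 6, 7, 9, 10, 12, 13, 15] — 13 of 16 on the boundary.

Area of each hull facet:
  f1: (p2, p0, p15) → 78.8145
  f2: (p10, p2, p15) → 39.3077
  f3: (p3, p0, p15) → 55.5645
  f4: (p12, p2, p13) → 52.6485
  f5: (p12, p2, p0) → 29.2562
  f6: (p5, p1, p13) → 23.8649
  f7: (p5, p10, p1) → 47.7063
  f8: (p7, p3, p1) → 54.8112
  f9: (p7, p3, p0) → 48.8204
  f10: (p7, p12, p0) → 18.8134
  f11: (p7, p1, p13) → 70.6664
  f12: (p7, p12, p13) → 40.0342
  f13: (p4, p10, p1) → 46.1644
  f14: (p4, p3, p1) → 25.4996
  f15: (p4, p10, p15) → 4.9962
  f16: (p4, p3, p15) → 5.9875
  f17: (p9, p10, p2) → 9.7844
  f18: (p9, p5, p10) → 19.3180
  f19: (p9, p5, p13) → 27.4149
  f20: (p6, p2, p13) → 7.9522
  f21: (p6, p9, p13) → 25.6055
  f22: (p6, p9, p2) → 4.0036
Σ area = 737.034

Euler: V−E+F = 13−33+22 = 2.


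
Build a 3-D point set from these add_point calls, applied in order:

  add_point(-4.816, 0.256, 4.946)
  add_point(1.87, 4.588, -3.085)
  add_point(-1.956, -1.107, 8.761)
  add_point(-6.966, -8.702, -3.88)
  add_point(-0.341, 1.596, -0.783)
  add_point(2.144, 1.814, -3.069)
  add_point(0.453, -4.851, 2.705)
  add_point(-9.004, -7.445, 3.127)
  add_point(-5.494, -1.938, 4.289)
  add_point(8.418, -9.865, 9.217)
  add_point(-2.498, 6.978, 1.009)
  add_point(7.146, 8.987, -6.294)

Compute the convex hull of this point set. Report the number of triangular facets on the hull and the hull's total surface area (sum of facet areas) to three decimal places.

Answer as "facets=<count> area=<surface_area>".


facets=10 area=781.308

Points on the hull: [0, 2, 3, 7, 9, 10, 11] (7 of 12).

Per-facet area ½‖(b−a)×(c−a)‖:
  f1: (p3, p9, p7) → 68.8849
  f2: (p3, p11, p9) → 215.0010
  f3: (p2, p9, p7) → 74.2114
  f4: (p2, p0, p7) → 21.7956
  f5: (p2, p11, p9) → 137.7615
  f6: (p10, p3, p11) → 102.5380
  f7: (p10, p2, p11) → 59.8684
  f8: (p10, p2, p0) → 18.1411
  f9: (p10, p0, p7) → 24.2124
  f10: (p10, p3, p7) → 58.8933
Σ area = 781.308

Check V−E+F: 7 − 15 + 10 = 2.


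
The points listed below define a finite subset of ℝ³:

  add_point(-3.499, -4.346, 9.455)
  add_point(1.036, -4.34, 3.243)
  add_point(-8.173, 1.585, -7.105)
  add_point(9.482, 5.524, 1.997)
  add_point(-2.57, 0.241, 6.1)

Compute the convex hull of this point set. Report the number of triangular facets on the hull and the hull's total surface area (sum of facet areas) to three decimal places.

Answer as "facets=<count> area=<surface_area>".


Extreme-point indices: [0, 1, 2, 3, 4] — 5 of 5 on the boundary.

Per-facet area ½‖(b−a)×(c−a)‖:
  f1: (p1, p3, p2) → 98.2210
  f2: (p1, p0, p2) → 56.8311
  f3: (p1, p0, p3) → 44.5589
  f4: (p4, p3, p2) → 99.2455
  f5: (p4, p0, p2) → 34.7646
  f6: (p4, p0, p3) → 31.1449
Σ area = 364.766

Euler: V−E+F = 5−9+6 = 2.

facets=6 area=364.766


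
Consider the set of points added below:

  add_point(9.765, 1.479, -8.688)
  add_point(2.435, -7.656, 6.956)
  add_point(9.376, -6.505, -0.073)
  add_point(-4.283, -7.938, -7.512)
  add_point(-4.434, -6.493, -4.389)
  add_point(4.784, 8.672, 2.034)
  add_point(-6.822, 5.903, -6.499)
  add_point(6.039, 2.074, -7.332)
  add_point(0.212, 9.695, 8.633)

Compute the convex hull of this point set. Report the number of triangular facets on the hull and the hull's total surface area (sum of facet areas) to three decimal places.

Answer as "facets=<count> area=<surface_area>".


8 of the 9 inputs are extreme points: [0, 1, 2, 3, 4, 5, 6, 8].

Per-facet area ½‖(b−a)×(c−a)‖:
  f1: (p3, p0, p6) → 110.0782
  f2: (p2, p3, p0) → 88.6763
  f3: (p5, p0, p6) → 97.8982
  f4: (p5, p8, p6) → 59.2800
  f5: (p5, p2, p0) → 79.1995
  f6: (p5, p2, p8) → 59.6149
  f7: (p4, p3, p6) → 21.2544
  f8: (p4, p8, p6) → 109.5077
  f9: (p1, p2, p8) → 87.3094
  f10: (p1, p4, p8) → 116.6892
  f11: (p1, p2, p3) → 74.4633
  f12: (p1, p4, p3) → 16.0679
Σ area = 920.039

Check V−E+F: 8 − 18 + 12 = 2.

facets=12 area=920.039


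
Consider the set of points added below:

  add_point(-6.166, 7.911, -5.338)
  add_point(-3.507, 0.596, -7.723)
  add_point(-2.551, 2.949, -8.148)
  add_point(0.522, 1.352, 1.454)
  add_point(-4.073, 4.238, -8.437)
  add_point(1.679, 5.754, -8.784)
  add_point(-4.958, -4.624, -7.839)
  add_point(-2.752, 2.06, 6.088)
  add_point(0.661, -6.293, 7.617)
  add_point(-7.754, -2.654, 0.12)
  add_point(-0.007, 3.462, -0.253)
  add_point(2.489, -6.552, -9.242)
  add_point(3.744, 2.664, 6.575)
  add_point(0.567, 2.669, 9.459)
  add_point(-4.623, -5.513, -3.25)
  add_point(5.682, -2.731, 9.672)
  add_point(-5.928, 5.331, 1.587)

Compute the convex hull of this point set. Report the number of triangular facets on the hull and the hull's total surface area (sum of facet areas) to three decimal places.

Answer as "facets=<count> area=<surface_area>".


facets=22 area=772.272

13 of the 17 inputs are extreme points: [0, 4, 5, 6, 7, 8, 9, 11, 12, 13, 14, 15, 16].

Area of each hull facet:
  f1: (p5, p11, p15) → 117.7307
  f2: (p8, p11, p15) → 53.4302
  f3: (p8, p13, p15) → 23.8997
  f4: (p6, p0, p9) → 50.1710
  f5: (p16, p0, p9) → 30.3540
  f6: (p16, p13, p0) → 23.0297
  f7: (p12, p5, p15) → 38.5501
  f8: (p12, p13, p15) → 13.9109
  f9: (p12, p5, p0) → 68.1756
  f10: (p12, p13, p0) → 35.0703
  f11: (p14, p8, p11) → 55.0557
  f12: (p14, p6, p11) → 18.2882
  f13: (p14, p8, p9) → 31.5532
  f14: (p14, p6, p9) → 11.2162
  f15: (p4, p5, p0) → 15.1538
  f16: (p4, p6, p0) → 18.4195
  f17: (p4, p5, p11) → 36.1107
  f18: (p4, p6, p11) → 34.5630
  f19: (p7, p16, p9) → 25.7590
  f20: (p7, p16, p13) → 9.6315
  f21: (p7, p8, p9) → 41.1293
  f22: (p7, p8, p13) → 21.0695
Σ area = 772.272

Euler: V−E+F = 13−33+22 = 2.


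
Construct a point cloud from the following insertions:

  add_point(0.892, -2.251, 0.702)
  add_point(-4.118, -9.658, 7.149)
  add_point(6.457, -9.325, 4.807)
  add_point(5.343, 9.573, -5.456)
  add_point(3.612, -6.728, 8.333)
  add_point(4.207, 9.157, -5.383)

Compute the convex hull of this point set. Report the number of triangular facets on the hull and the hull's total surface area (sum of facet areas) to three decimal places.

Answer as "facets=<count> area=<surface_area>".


facets=8 area=307.196

6 of the 6 inputs are extreme points: [0, 1, 2, 3, 4, 5].

Per-facet area ½‖(b−a)×(c−a)‖:
  f1: (p4, p2, p1) → 21.1995
  f2: (p4, p3, p2) → 55.6503
  f3: (p0, p2, p1) → 48.2022
  f4: (p5, p3, p2) → 12.5217
  f5: (p5, p0, p2) → 49.5623
  f6: (p5, p0, p1) → 22.1172
  f7: (p5, p4, p1) → 85.9130
  f8: (p5, p4, p3) → 12.0297
Σ area = 307.196

Check V−E+F: 6 − 12 + 8 = 2.


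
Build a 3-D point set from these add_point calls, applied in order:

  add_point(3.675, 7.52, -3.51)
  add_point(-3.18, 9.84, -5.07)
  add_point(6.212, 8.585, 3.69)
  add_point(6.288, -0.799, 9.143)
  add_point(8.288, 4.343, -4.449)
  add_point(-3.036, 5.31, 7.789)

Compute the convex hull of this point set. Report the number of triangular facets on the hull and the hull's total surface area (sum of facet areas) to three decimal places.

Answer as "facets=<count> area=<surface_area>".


facets=8 area=389.705

Extreme-point indices: [0, 1, 2, 3, 4, 5] — 6 of 6 on the boundary.

Area of each hull facet:
  f1: (p3, p4, p1) → 93.1334
  f2: (p0, p4, p1) → 9.4795
  f3: (p2, p0, p1) → 25.3583
  f4: (p2, p3, p4) → 51.0182
  f5: (p2, p0, p4) → 21.8738
  f6: (p5, p3, p1) → 72.9453
  f7: (p5, p2, p1) → 64.4823
  f8: (p5, p2, p3) → 51.4146
Σ area = 389.705

Check V−E+F: 6 − 12 + 8 = 2.


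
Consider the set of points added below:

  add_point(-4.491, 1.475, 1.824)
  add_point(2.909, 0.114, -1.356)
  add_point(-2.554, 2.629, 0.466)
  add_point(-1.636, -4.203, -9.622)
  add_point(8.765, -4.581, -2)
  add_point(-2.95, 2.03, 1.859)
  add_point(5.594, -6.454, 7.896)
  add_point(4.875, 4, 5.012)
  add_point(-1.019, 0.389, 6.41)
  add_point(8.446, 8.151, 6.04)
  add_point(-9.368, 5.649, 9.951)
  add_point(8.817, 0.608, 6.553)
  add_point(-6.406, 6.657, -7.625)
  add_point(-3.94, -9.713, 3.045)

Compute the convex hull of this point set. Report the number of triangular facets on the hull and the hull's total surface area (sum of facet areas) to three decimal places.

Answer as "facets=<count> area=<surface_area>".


Points on the hull: [3, 4, 6, 9, 10, 11, 12, 13] (8 of 14).

Per-facet area ½‖(b−a)×(c−a)‖:
  f1: (p12, p13, p10) → 145.7089
  f2: (p12, p3, p13) → 83.3970
  f3: (p6, p13, p10) → 97.6562
  f4: (p9, p12, p10) → 152.1716
  f5: (p9, p6, p10) → 129.6745
  f6: (p9, p6, p11) → 13.8948
  f7: (p4, p3, p13) → 82.2544
  f8: (p4, p6, p13) → 58.7500
  f9: (p4, p6, p11) → 37.3163
  f10: (p4, p9, p11) → 33.6454
  f11: (p4, p12, p3) → 75.1590
  f12: (p4, p9, p12) → 139.1861
Σ area = 1048.814

Euler characteristic 8−18+12 = 2 ✓

facets=12 area=1048.814


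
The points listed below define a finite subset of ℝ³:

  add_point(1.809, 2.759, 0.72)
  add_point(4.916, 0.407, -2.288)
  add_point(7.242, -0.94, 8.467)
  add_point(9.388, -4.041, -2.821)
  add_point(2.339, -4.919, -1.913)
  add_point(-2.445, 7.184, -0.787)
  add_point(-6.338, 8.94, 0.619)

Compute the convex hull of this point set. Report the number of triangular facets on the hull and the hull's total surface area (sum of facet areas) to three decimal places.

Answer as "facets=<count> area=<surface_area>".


Hull vertices (6/7): indices [1, 2, 3, 4, 5, 6].

Per-facet area ½‖(b−a)×(c−a)‖:
  f1: (p2, p4, p6) → 98.6172
  f2: (p2, p4, p3) → 41.0812
  f3: (p5, p4, p6) → 20.8004
  f4: (p5, p2, p6) → 29.3432
  f5: (p1, p4, p3) → 17.7842
  f6: (p1, p5, p4) → 28.8254
  f7: (p1, p2, p3) → 34.6787
  f8: (p1, p5, p2) → 55.8524
Σ area = 326.983

Euler characteristic 6−12+8 = 2 ✓

facets=8 area=326.983


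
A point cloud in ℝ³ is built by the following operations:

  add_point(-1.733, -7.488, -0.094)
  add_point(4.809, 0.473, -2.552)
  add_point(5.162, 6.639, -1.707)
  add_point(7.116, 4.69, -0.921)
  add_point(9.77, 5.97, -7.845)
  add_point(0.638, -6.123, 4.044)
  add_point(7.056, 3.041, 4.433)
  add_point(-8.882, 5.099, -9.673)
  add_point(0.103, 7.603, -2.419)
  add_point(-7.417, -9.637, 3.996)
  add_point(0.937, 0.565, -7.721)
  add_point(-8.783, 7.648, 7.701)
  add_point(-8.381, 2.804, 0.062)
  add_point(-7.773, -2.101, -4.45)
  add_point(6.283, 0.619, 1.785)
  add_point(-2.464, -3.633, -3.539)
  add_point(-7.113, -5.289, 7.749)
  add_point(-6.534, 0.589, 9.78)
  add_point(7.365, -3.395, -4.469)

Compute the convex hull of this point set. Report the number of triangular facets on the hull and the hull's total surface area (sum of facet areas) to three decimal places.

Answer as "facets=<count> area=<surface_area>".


14 of the 19 inputs are extreme points: [0, 2, 4, 5, 6, 7, 8, 9, 10, 11, 13, 16, 17, 18].

Area of each hull facet:
  f1: (p11, p9, p7) → 145.9542
  f2: (p18, p6, p4) → 54.3077
  f3: (p8, p4, p7) → 62.5426
  f4: (p8, p11, p7) → 79.5049
  f5: (p2, p6, p4) → 25.0698
  f6: (p2, p6, p11) → 60.4835
  f7: (p2, p8, p4) → 17.4696
  f8: (p2, p8, p11) → 29.4717
  f9: (p17, p6, p11) → 56.9640
  f10: (p13, p9, p7) → 11.7267
  f11: (p16, p11, p9) → 25.2095
  f12: (p16, p17, p11) → 15.9384
  f13: (p10, p13, p7) → 41.2850
  f14: (p10, p4, p7) → 47.7283
  f15: (p10, p18, p4) → 38.8093
  f16: (p0, p13, p9) → 33.5712
  f17: (p0, p10, p18) → 42.5220
  f18: (p0, p10, p13) → 42.8283
  f19: (p5, p17, p6) → 63.0509
  f20: (p5, p16, p17) → 26.6614
  f21: (p5, p16, p9) → 23.6347
  f22: (p5, p18, p6) → 53.5697
  f23: (p5, p0, p9) → 18.1663
  f24: (p5, p0, p18) → 26.6372
Σ area = 1043.107

Euler: V−E+F = 14−36+24 = 2.

facets=24 area=1043.107


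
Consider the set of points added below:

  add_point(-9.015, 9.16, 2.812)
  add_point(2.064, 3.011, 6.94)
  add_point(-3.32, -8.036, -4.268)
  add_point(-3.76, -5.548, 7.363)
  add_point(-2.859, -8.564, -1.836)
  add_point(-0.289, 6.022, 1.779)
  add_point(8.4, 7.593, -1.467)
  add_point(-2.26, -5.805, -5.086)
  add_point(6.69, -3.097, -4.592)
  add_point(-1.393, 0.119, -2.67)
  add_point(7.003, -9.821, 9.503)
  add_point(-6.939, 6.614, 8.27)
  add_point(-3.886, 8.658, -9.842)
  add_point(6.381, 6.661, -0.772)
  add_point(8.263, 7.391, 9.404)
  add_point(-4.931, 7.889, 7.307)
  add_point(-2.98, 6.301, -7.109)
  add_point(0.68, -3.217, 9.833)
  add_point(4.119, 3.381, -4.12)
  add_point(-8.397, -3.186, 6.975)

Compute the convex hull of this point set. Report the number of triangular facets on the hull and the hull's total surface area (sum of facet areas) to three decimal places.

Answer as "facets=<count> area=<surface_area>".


Points on the hull: [0, 2, 3, 4, 6, 7, 8, 10, 11, 12, 14, 15, 17, 19] (14 of 20).

Facet areas (half cross-product norm):
  f1: (p12, p6, p0) → 99.6049
  f2: (p2, p12, p0) → 116.5931
  f3: (p14, p6, p0) → 94.8079
  f4: (p14, p10, p6) → 93.8016
  f5: (p19, p2, p0) → 86.0679
  f6: (p8, p12, p6) → 82.0565
  f7: (p8, p10, p6) → 86.9366
  f8: (p8, p2, p10) → 85.4748
  f9: (p4, p2, p10) → 9.7702
  f10: (p4, p19, p2) → 12.4691
  f11: (p15, p14, p0) → 26.4205
  f12: (p17, p14, p10) → 58.6619
  f13: (p17, p19, p10) → 33.0541
  f14: (p7, p2, p12) → 10.0188
  f15: (p7, p8, p12) → 70.8169
  f16: (p7, p8, p2) → 9.5505
  f17: (p3, p19, p10) → 4.3595
  f18: (p3, p4, p10) → 57.2298
  f19: (p3, p4, p19) → 25.0718
  f20: (p11, p15, p14) → 12.3351
  f21: (p11, p17, p14) → 78.2968
  f22: (p11, p17, p19) → 46.8115
  f23: (p11, p19, p0) → 30.9479
  f24: (p11, p15, p0) → 7.8812
Σ area = 1239.039

Euler characteristic 14−36+24 = 2 ✓

facets=24 area=1239.039


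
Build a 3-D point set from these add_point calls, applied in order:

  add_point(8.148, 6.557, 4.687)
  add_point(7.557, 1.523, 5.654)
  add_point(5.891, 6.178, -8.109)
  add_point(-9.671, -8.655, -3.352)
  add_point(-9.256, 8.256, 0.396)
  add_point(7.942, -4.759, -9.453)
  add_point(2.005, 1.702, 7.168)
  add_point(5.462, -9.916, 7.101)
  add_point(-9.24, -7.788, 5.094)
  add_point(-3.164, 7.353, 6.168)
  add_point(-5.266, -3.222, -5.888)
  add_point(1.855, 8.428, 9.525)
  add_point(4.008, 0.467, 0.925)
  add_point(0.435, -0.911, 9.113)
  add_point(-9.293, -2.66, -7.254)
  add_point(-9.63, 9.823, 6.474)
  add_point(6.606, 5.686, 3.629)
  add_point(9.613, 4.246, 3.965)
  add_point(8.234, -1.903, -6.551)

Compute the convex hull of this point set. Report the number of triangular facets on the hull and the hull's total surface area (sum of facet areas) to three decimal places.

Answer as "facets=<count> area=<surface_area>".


facets=24 area=1374.590

14 of the 19 inputs are extreme points: [0, 1, 2, 3, 4, 5, 7, 8, 11, 13, 14, 15, 17, 18].

Facet areas (half cross-product norm):
  f1: (p8, p15, p3) → 73.9050
  f2: (p8, p7, p3) → 62.8096
  f3: (p11, p2, p15) → 109.0354
  f4: (p14, p15, p3) → 65.6192
  f5: (p18, p2, p17) → 50.2500
  f6: (p1, p7, p17) → 11.7708
  f7: (p1, p11, p17) → 18.5691
  f8: (p1, p11, p7) → 48.2082
  f9: (p0, p2, p17) → 18.0751
  f10: (p0, p11, p17) → 7.7844
  f11: (p0, p11, p2) → 47.1554
  f12: (p13, p8, p7) → 64.9670
  f13: (p13, p11, p7) → 30.9026
  f14: (p13, p8, p15) → 92.1026
  f15: (p13, p11, p15) → 56.5207
  f16: (p4, p2, p15) → 45.9012
  f17: (p4, p14, p15) → 27.3023
  f18: (p4, p14, p2) → 108.1487
  f19: (p5, p7, p3) → 144.9963
  f20: (p5, p14, p3) → 62.6674
  f21: (p5, p7, p17) → 113.5136
  f22: (p5, p18, p17) → 6.2056
  f23: (p5, p14, p2) → 93.1747
  f24: (p5, p18, p2) → 15.0052
Σ area = 1374.590

Check V−E+F: 14 − 36 + 24 = 2.


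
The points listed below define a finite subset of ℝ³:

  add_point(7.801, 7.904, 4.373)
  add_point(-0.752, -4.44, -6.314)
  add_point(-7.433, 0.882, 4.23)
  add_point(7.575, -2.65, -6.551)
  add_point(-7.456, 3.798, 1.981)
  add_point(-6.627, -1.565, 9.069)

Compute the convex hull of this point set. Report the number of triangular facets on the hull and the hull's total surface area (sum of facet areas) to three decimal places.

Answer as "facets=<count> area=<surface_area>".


facets=8 area=503.346

Points on the hull: [0, 1, 2, 3, 4, 5] (6 of 6).

Per-facet area ½‖(b−a)×(c−a)‖:
  f1: (p3, p0, p4) → 115.7723
  f2: (p5, p0, p4) → 71.2243
  f3: (p5, p3, p0) → 133.3476
  f4: (p1, p3, p4) → 53.2267
  f5: (p1, p5, p3) → 67.1506
  f6: (p2, p5, p4) → 4.5344
  f7: (p2, p1, p4) → 24.6603
  f8: (p2, p1, p5) → 33.4297
Σ area = 503.346

Euler: V−E+F = 6−12+8 = 2.


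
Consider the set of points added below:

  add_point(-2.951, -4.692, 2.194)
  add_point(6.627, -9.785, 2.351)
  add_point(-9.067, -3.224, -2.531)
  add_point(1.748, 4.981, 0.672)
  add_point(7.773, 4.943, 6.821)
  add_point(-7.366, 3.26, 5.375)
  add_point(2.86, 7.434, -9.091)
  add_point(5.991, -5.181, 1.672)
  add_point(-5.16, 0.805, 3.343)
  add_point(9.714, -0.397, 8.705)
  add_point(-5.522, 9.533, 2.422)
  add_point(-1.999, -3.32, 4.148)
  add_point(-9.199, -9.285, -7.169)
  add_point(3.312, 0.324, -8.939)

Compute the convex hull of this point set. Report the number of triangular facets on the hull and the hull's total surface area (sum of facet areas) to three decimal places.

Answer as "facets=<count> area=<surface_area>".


facets=18 area=1024.205

11 of the 14 inputs are extreme points: [0, 1, 2, 4, 5, 6, 9, 10, 11, 12, 13].

Triangle areas on the boundary:
  f1: (p6, p10, p12) → 142.3512
  f2: (p4, p6, p9) → 42.9249
  f3: (p4, p6, p10) → 100.0521
  f4: (p4, p5, p9) → 44.3121
  f5: (p4, p5, p10) → 52.1539
  f6: (p13, p6, p9) → 66.7108
  f7: (p13, p1, p9) → 90.8994
  f8: (p13, p6, p12) → 46.9981
  f9: (p13, p1, p12) → 117.1729
  f10: (p2, p10, p12) → 19.3063
  f11: (p2, p5, p12) → 10.6618
  f12: (p2, p5, p10) → 35.7466
  f13: (p11, p1, p9) → 60.0366
  f14: (p11, p5, p9) → 51.9829
  f15: (p0, p5, p12) → 55.2789
  f16: (p0, p11, p5) → 10.5642
  f17: (p0, p1, p12) → 63.1627
  f18: (p0, p11, p1) → 13.8896
Σ area = 1024.205

Euler characteristic 11−27+18 = 2 ✓


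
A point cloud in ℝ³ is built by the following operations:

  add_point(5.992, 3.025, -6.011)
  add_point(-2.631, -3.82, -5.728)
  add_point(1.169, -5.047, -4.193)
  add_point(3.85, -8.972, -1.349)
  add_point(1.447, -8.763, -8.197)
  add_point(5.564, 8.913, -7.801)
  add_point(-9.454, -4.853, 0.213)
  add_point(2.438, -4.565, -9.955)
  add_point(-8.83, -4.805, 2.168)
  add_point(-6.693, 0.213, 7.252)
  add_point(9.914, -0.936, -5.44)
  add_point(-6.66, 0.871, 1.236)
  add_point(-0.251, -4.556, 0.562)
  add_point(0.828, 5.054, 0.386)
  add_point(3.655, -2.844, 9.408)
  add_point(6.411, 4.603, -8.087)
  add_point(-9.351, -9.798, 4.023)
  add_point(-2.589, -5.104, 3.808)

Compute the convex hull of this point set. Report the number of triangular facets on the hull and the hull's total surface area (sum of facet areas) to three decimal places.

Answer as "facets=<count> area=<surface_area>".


facets=22 area=900.943

Extreme-point indices: [1, 3, 4, 5, 6, 7, 9, 10, 11, 13, 14, 15, 16] — 13 of 18 on the boundary.

Area of each hull facet:
  f1: (p14, p5, p10) → 88.4301
  f2: (p1, p5, p6) → 56.4461
  f3: (p1, p7, p6) → 6.8085
  f4: (p1, p7, p5) → 46.4734
  f5: (p15, p5, p10) → 8.4798
  f6: (p15, p7, p10) → 32.1836
  f7: (p15, p7, p5) → 12.8094
  f8: (p4, p7, p6) → 33.0159
  f9: (p4, p7, p10) → 20.7625
  f10: (p11, p5, p6) → 42.6506
  f11: (p11, p9, p6) → 19.4873
  f12: (p11, p9, p5) → 42.5014
  f13: (p13, p14, p5) → 43.4863
  f14: (p13, p9, p5) → 16.2332
  f15: (p13, p9, p14) → 57.1579
  f16: (p16, p9, p14) → 59.6594
  f17: (p16, p4, p6) → 44.3022
  f18: (p16, p9, p6) → 28.3931
  f19: (p3, p16, p14) → 83.9439
  f20: (p3, p16, p4) → 51.7588
  f21: (p3, p14, p10) → 67.2430
  f22: (p3, p4, p10) → 38.7168
Σ area = 900.943

Euler characteristic 13−33+22 = 2 ✓


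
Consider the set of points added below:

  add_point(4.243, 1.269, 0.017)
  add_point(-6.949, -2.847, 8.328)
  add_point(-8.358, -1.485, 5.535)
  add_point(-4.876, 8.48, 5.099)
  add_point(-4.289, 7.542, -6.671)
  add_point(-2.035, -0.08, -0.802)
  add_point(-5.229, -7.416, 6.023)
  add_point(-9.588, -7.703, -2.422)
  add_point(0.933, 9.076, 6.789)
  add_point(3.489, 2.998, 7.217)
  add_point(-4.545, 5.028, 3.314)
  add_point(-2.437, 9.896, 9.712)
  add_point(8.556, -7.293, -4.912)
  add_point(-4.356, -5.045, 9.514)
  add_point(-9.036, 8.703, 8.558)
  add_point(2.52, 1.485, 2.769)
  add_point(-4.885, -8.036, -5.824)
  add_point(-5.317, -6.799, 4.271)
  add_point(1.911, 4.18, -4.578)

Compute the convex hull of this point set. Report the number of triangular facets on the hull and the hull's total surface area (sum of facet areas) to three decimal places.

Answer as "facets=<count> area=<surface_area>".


13 of the 19 inputs are extreme points: [1, 2, 4, 6, 7, 8, 9, 11, 12, 13, 14, 16, 18].

Triangle areas on the boundary:
  f1: (p16, p4, p7) → 45.3846
  f2: (p16, p4, p12) → 104.9033
  f3: (p14, p4, p7) → 128.4962
  f4: (p14, p4, p11) → 54.0631
  f5: (p14, p13, p11) → 48.9002
  f6: (p8, p4, p11) → 30.8527
  f7: (p6, p13, p12) → 35.6430
  f8: (p6, p16, p7) → 27.3244
  f9: (p6, p16, p12) → 79.9962
  f10: (p1, p14, p13) → 14.6152
  f11: (p1, p6, p7) → 24.7921
  f12: (p1, p6, p13) → 7.7344
  f13: (p18, p4, p12) → 28.5824
  f14: (p18, p8, p12) → 75.3230
  f15: (p18, p8, p4) → 45.6640
  f16: (p9, p13, p11) → 54.0460
  f17: (p9, p8, p11) → 13.6543
  f18: (p9, p13, p12) → 95.4214
  f19: (p9, p8, p12) → 42.4968
  f20: (p2, p14, p7) → 32.5612
  f21: (p2, p1, p7) → 15.5312
  f22: (p2, p1, p14) → 17.8831
Σ area = 1023.869

Check V−E+F: 13 − 33 + 22 = 2.

facets=22 area=1023.869


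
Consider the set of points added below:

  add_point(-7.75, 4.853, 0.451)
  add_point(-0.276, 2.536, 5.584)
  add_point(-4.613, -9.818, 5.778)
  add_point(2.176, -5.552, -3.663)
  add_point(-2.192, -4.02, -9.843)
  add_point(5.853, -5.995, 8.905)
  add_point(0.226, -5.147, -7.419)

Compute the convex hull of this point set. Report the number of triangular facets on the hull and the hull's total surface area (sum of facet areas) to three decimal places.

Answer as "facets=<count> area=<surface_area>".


facets=10 area=521.441

Extreme-point indices: [0, 1, 2, 3, 4, 5, 6] — 7 of 7 on the boundary.

Facet areas (half cross-product norm):
  f1: (p4, p2, p0) → 107.2786
  f2: (p1, p2, p0) → 61.2553
  f3: (p1, p2, p5) → 60.2046
  f4: (p1, p4, p0) → 68.5470
  f5: (p3, p1, p5) → 63.6488
  f6: (p3, p2, p5) → 65.5788
  f7: (p6, p1, p4) → 24.9920
  f8: (p6, p3, p1) → 23.0484
  f9: (p6, p4, p2) → 23.4391
  f10: (p6, p3, p2) → 23.4487
Σ area = 521.441

Euler: V−E+F = 7−15+10 = 2.


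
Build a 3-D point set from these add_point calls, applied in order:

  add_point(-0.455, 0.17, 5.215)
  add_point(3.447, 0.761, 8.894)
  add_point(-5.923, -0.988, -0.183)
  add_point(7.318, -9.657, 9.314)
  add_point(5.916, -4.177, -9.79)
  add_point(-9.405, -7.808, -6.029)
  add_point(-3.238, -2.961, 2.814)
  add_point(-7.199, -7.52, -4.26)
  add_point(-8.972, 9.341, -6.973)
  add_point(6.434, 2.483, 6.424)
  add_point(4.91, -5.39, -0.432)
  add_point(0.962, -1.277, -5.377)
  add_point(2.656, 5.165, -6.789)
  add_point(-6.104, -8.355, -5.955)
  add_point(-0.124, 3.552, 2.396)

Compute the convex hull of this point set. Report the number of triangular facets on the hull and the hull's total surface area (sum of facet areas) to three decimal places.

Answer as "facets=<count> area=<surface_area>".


11 of the 15 inputs are extreme points: [0, 1, 2, 3, 4, 5, 6, 8, 9, 12, 13].

Facet areas (half cross-product norm):
  f1: (p4, p8, p5) → 134.2598
  f2: (p9, p4, p3) → 108.4042
  f3: (p1, p9, p3) → 23.2922
  f4: (p1, p9, p8) → 45.6694
  f5: (p13, p3, p5) → 25.0936
  f6: (p13, p4, p5) → 12.2634
  f7: (p13, p4, p3) → 126.3235
  f8: (p12, p4, p8) → 51.2125
  f9: (p12, p9, p8) → 81.5784
  f10: (p12, p9, p4) → 72.3771
  f11: (p2, p8, p5) → 60.4949
  f12: (p0, p1, p8) → 30.0238
  f13: (p0, p2, p8) → 44.9325
  f14: (p6, p0, p2) → 9.9515
  f15: (p6, p3, p5) → 70.0272
  f16: (p6, p2, p5) → 20.5190
  f17: (p6, p1, p3) → 54.0995
  f18: (p6, p0, p1) → 7.3236
Σ area = 977.846

Check V−E+F: 11 − 27 + 18 = 2.

facets=18 area=977.846


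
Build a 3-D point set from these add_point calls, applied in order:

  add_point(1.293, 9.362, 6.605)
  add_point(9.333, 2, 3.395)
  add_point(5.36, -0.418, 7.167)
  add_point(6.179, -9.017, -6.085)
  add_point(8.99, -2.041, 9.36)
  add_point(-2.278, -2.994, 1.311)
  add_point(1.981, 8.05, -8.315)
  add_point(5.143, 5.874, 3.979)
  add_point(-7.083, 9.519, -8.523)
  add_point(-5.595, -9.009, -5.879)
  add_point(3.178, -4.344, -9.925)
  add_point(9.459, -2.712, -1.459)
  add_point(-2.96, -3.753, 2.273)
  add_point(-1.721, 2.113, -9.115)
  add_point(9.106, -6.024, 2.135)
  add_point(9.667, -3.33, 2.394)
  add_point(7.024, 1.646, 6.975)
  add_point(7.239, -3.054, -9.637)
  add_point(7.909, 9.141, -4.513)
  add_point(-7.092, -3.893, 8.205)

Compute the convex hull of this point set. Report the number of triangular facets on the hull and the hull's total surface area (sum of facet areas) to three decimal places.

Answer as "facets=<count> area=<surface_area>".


facets=24 area=1268.254

Hull vertices (14/20): indices [0, 1, 3, 4, 6, 8, 9, 10, 11, 14, 15, 17, 18, 19].

Facet areas (half cross-product norm):
  f1: (p0, p8, p19) → 134.5350
  f2: (p9, p8, p19) → 138.1686
  f3: (p9, p14, p19) → 116.5449
  f4: (p9, p14, p3) → 51.7872
  f5: (p4, p0, p19) → 100.8079
  f6: (p4, p14, p19) → 66.5948
  f7: (p4, p14, p15) → 9.5252
  f8: (p11, p14, p15) → 5.3935
  f9: (p11, p14, p3) → 20.5994
  f10: (p11, p17, p3) → 27.1009
  f11: (p18, p0, p8) → 96.6400
  f12: (p18, p11, p17) → 50.8800
  f13: (p10, p9, p3) → 35.7979
  f14: (p10, p17, p3) → 13.9526
  f15: (p10, p9, p8) → 91.5180
  f16: (p10, p17, p8) → 35.0521
  f17: (p6, p17, p8) → 46.9672
  f18: (p6, p18, p8) → 19.2597
  f19: (p6, p18, p17) → 43.4683
  f20: (p1, p4, p0) → 40.7973
  f21: (p1, p18, p0) → 57.9460
  f22: (p1, p4, p15) → 18.0084
  f23: (p1, p11, p15) → 10.6135
  f24: (p1, p18, p11) → 36.2956
Σ area = 1268.254

Euler characteristic 14−36+24 = 2 ✓


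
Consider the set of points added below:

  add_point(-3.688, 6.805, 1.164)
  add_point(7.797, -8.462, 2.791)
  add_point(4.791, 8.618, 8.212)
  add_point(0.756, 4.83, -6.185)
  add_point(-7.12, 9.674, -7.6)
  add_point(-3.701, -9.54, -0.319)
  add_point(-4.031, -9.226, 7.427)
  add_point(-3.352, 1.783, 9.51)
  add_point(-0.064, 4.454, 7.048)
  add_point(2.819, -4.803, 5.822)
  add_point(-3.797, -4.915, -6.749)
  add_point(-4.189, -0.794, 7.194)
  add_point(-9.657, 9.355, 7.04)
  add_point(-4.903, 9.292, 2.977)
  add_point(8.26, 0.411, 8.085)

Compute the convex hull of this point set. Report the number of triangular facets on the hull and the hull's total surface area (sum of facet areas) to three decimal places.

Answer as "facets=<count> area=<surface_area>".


facets=18 area=1096.673

11 of the 15 inputs are extreme points: [1, 2, 3, 4, 5, 6, 7, 10, 12, 13, 14].

Facet areas (half cross-product norm):
  f1: (p6, p5, p12) → 75.2989
  f2: (p10, p5, p12) → 81.1990
  f3: (p10, p4, p12) → 111.2797
  f4: (p13, p4, p12) → 29.6779
  f5: (p13, p2, p12) → 32.1997
  f6: (p13, p2, p4) → 45.5494
  f7: (p7, p6, p14) → 65.9140
  f8: (p7, p2, p14) → 45.6681
  f9: (p7, p6, p12) → 43.4033
  f10: (p7, p2, p12) → 54.3686
  f11: (p3, p10, p4) → 50.0990
  f12: (p3, p2, p14) → 68.0676
  f13: (p3, p2, p4) → 70.1311
  f14: (p1, p3, p14) → 84.1285
  f15: (p1, p3, p10) → 82.2429
  f16: (p1, p10, p5) → 46.6776
  f17: (p1, p6, p14) → 65.5285
  f18: (p1, p6, p5) → 45.2390
Σ area = 1096.673

Euler characteristic 11−27+18 = 2 ✓
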